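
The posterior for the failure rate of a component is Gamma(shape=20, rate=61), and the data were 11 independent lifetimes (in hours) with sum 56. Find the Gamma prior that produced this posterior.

For an exponential likelihood with a Gamma(α, β) prior on the rate, n observations with total T give posterior Gamma(α+n, β+T).
So α = 20 − 11 = 9 and β = 61 − 56 = 5.

Gamma(shape=9, rate=5)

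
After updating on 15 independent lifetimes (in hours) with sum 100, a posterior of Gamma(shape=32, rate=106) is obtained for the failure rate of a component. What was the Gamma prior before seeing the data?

For an exponential likelihood with a Gamma(α, β) prior on the rate, n observations with total T give posterior Gamma(α+n, β+T).
So α = 32 − 15 = 17 and β = 106 − 100 = 6.

Gamma(shape=17, rate=6)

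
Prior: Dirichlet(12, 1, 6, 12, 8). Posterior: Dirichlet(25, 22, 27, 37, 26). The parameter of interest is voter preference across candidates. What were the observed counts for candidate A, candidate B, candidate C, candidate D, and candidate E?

For a Dirichlet(α) prior with multinomial counts c, the posterior is Dirichlet(α + c) componentwise.
Counts are posterior − prior componentwise: 25−12=13, 22−1=21, 27−6=21, 37−12=25, 26−8=18.

counts (13, 21, 21, 25, 18)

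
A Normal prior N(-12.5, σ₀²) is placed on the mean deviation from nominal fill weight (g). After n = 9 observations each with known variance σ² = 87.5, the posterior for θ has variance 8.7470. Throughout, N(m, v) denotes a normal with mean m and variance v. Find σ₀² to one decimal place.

Posterior precision equals prior precision plus data precision: 1/σ_n² = 1/σ₀² + n/σ².
So 1/σ₀² = 1/8.7470 − 9/87.5 = 0.114325 − 0.102857 = 0.011468.
Hence σ₀² = 1/0.011468 ≈ 87.2.

σ₀² = 87.2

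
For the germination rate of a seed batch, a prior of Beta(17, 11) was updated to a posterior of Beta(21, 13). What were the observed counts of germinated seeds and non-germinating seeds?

A Beta(a, b) prior with s successes and f failures in binomial data gives a Beta(a+s, b+f) posterior.
So s = 21 − 17 = 4 and f = 13 − 11 = 2.

4 germinated seeds and 2 non-germinating seeds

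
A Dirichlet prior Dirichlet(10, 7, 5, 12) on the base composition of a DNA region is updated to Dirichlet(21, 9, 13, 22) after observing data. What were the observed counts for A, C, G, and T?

counts (11, 2, 8, 10)

For a Dirichlet(α) prior with multinomial counts c, the posterior is Dirichlet(α + c) componentwise.
Counts are posterior − prior componentwise: 21−10=11, 9−7=2, 13−5=8, 22−12=10.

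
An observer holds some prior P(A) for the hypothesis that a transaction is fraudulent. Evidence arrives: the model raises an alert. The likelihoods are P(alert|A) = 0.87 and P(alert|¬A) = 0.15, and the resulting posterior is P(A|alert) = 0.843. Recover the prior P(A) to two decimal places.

P(A) = 0.48

In odds form, posterior odds = prior odds × likelihood ratio, so prior odds = posterior odds ÷ LR.
Posterior odds = 0.843/(1−0.843) = 5.3694. LR = 0.87/0.15 = 5.8000.
Prior odds = 5.3694/5.8000 = 0.9258, so P(A) = 0.9258/(1+0.9258) ≈ 0.48.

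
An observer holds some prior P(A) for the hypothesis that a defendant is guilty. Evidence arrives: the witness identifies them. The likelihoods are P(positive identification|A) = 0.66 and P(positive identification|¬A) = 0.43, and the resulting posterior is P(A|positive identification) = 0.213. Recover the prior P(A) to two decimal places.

In odds form, posterior odds = prior odds × likelihood ratio, so prior odds = posterior odds ÷ LR.
Posterior odds = 0.213/(1−0.213) = 0.2706. LR = 0.66/0.43 = 1.5349.
Prior odds = 0.2706/1.5349 = 0.1763, so P(A) = 0.1763/(1+0.1763) ≈ 0.15.

P(A) = 0.15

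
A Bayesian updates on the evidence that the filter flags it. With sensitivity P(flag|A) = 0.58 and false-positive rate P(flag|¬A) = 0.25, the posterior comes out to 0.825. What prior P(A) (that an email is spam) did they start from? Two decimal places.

P(A) = 0.67

In odds form, posterior odds = prior odds × likelihood ratio, so prior odds = posterior odds ÷ LR.
Posterior odds = 0.825/(1−0.825) = 4.7143. LR = 0.58/0.25 = 2.3200.
Prior odds = 4.7143/2.3200 = 2.0320, so P(A) = 2.0320/(1+2.0320) ≈ 0.67.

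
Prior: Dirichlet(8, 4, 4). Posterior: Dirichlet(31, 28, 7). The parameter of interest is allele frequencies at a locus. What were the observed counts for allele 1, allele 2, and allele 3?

For a Dirichlet(α) prior with multinomial counts c, the posterior is Dirichlet(α + c) componentwise.
Counts are posterior − prior componentwise: 31−8=23, 28−4=24, 7−4=3.

counts (23, 24, 3)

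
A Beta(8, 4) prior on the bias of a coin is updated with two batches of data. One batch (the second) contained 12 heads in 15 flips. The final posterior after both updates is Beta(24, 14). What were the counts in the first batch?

4 heads and 7 tails

Because Beta–binomial updating is additive in the counts, the combined data contributed (α_post−α_prior, β_post−β_prior) successes and failures.
Total across both batches: 24−8=16 heads, 14−4=10 tails.
Subtract the second batch: 16−12=4 heads and 10−3=7 tails.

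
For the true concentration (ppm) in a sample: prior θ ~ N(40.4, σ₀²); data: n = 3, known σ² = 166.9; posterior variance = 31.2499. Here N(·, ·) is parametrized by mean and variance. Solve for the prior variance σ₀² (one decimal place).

For the Normal–Normal model with known σ², precisions add: τ_n = τ₀ + n/σ².
So 1/σ₀² = 1/31.2499 − 3/166.9 = 0.032000 − 0.017975 = 0.014025.
Hence σ₀² = 1/0.014025 ≈ 71.3.

σ₀² = 71.3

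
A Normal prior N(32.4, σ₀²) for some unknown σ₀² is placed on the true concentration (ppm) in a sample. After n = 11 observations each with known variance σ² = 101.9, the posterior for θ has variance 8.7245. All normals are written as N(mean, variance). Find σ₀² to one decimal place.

Posterior precision equals prior precision plus data precision: 1/σ_n² = 1/σ₀² + n/σ².
So 1/σ₀² = 1/8.7245 − 11/101.9 = 0.114620 − 0.107949 = 0.006671.
Hence σ₀² = 1/0.006671 ≈ 149.9.

σ₀² = 149.9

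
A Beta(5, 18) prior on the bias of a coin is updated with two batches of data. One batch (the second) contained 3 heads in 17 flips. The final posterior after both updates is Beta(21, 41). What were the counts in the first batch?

13 heads and 9 tails

Because Beta–binomial updating is additive in the counts, the combined data contributed (α_post−α_prior, β_post−β_prior) successes and failures.
Total across both batches: 21−5=16 heads, 41−18=23 tails.
Subtract the second batch: 16−3=13 heads and 23−14=9 tails.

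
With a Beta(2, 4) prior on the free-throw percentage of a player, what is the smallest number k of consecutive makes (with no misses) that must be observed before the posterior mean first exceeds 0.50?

k = 3

After k makes and 0 misses the posterior is Beta(2+k, 4), with mean (2+k)/(2+4+k).
Set (2+k)/(6+k) > 0.50 and solve: k > (0.50·6 − 2)/(1 − 0.50) = 2.000.
The smallest integer exceeding 2.000 is 3.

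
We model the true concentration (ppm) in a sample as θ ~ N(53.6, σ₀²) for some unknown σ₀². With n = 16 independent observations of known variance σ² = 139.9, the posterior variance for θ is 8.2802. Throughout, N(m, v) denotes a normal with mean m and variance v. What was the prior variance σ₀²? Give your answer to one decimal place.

For the Normal–Normal model with known σ², precisions add: τ_n = τ₀ + n/σ².
So 1/σ₀² = 1/8.2802 − 16/139.9 = 0.120770 − 0.114367 = 0.006403.
Hence σ₀² = 1/0.006403 ≈ 156.2.

σ₀² = 156.2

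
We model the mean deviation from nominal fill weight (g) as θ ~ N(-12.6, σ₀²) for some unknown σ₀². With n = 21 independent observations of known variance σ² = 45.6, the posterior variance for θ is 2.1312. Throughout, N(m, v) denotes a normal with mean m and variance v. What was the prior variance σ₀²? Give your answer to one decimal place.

Posterior precision equals prior precision plus data precision: 1/σ_n² = 1/σ₀² + n/σ².
So 1/σ₀² = 1/2.1312 − 21/45.6 = 0.469219 − 0.460526 = 0.008693.
Hence σ₀² = 1/0.008693 ≈ 115.0.

σ₀² = 115.0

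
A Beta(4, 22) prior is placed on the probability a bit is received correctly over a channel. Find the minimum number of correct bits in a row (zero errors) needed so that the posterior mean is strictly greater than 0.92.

k = 250

After k correct bits and 0 errors the posterior is Beta(4+k, 22), with mean (4+k)/(4+22+k).
Set (4+k)/(26+k) > 0.92 and solve: k > (0.92·26 − 4)/(1 − 0.92) = 249.000.
The smallest integer exceeding 249.000 is 250.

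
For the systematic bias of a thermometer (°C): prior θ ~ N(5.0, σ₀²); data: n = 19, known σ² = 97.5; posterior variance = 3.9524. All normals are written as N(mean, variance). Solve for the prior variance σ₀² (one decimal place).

σ₀² = 17.2

For the Normal–Normal model with known σ², precisions add: τ_n = τ₀ + n/σ².
So 1/σ₀² = 1/3.9524 − 19/97.5 = 0.253011 − 0.194872 = 0.058139.
Hence σ₀² = 1/0.058139 ≈ 17.2.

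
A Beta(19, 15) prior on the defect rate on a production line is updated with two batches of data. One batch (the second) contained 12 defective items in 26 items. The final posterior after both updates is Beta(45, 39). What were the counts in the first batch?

14 defective items and 10 good items

Sequential conjugate updates are equivalent to a single update on the pooled data, so total successes = posterior α − prior α and total failures = posterior β − prior β.
Total across both batches: 45−19=26 defective items, 39−15=24 good items.
Subtract the second batch: 26−12=14 defective items and 24−14=10 good items.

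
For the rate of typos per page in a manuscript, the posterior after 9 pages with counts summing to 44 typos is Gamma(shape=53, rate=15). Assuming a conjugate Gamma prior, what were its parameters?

Gamma(shape=9, rate=6)

A Gamma(α, β) prior (rate parametrization) on a Poisson rate with n observations summing to S gives posterior Gamma(α+S, β+n).
So α = 53 − 44 = 9 and β = 15 − 9 = 6.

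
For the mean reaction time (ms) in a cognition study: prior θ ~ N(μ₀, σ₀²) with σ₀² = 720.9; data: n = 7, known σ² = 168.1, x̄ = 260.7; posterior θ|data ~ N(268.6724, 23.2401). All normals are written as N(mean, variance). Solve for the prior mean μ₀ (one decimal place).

μ₀ = 508.0

With known observation variance, the Normal–Normal posterior has precision τ_n = τ₀ + n/σ² and mean μ_n = (τ₀μ₀ + (n/σ²)x̄)/τ_n.
Here τ₀ = 1/720.9 = 0.001387 and τ_data = 7/168.1 = 0.041642, so τ_n = 0.043029.
Rearranging for μ₀: μ₀ = (μ_n·τ_n − τ_data·x̄)/τ₀ = (268.6724·0.043029 − 0.041642·260.7) / 0.001387 = 0.704635/0.001387 ≈ 508.0.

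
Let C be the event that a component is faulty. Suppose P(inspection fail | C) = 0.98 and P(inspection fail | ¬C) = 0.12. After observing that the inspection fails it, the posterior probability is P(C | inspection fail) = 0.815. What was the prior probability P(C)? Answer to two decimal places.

P(C) = 0.35

In odds form, posterior odds = prior odds × likelihood ratio, so prior odds = posterior odds ÷ LR.
Posterior odds = 0.815/(1−0.815) = 4.4054. LR = 0.98/0.12 = 8.1667.
Prior odds = 4.4054/8.1667 = 0.5394, so P(C) = 0.5394/(1+0.5394) ≈ 0.35.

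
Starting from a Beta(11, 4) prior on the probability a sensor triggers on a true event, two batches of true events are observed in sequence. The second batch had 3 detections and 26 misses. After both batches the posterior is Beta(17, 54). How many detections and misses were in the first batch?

3 detections and 24 misses

Because Beta–binomial updating is additive in the counts, the combined data contributed (α_post−α_prior, β_post−β_prior) successes and failures.
Total across both batches: 17−11=6 detections, 54−4=50 misses.
Subtract the second batch: 6−3=3 detections and 50−26=24 misses.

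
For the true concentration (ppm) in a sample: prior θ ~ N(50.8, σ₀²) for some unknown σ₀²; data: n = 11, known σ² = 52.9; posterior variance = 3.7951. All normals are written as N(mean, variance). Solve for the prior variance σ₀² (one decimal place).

Posterior precision equals prior precision plus data precision: 1/σ_n² = 1/σ₀² + n/σ².
So 1/σ₀² = 1/3.7951 − 11/52.9 = 0.263498 − 0.207940 = 0.055558.
Hence σ₀² = 1/0.055558 ≈ 18.0.

σ₀² = 18.0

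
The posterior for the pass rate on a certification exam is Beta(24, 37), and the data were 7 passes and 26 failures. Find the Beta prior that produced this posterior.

Beta(17, 11)

Beta is conjugate to the binomial likelihood: posterior = Beta(a+s, b+f).
So a = 24 − 7 = 17 and b = 37 − 26 = 11.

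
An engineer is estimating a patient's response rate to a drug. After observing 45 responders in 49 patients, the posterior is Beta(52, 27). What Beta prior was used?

Under Beta–binomial conjugacy the posterior parameters are (a+s, b+f).
Subtract the data counts: 52−45=7, 27−4=23.

Beta(7, 23)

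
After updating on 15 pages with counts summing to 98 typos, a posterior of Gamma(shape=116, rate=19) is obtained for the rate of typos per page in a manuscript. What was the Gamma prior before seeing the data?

Gamma–Poisson conjugacy: posterior shape = α + Σxᵢ, posterior rate = β + n.
So α = 116 − 98 = 18 and β = 19 − 15 = 4.

Gamma(shape=18, rate=4)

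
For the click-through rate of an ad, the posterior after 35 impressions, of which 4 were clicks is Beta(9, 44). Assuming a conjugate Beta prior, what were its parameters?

Beta(5, 13)

Under Beta–binomial conjugacy the posterior parameters are (α+s, β+f).
Subtract the data counts: 9−4=5, 44−31=13.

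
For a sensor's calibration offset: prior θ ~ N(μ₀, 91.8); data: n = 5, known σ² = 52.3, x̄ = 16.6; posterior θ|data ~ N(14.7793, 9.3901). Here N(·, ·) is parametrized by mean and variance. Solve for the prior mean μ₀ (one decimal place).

With known observation variance, the Normal–Normal posterior has precision τ_n = τ₀ + n/σ² and mean μ_n = (τ₀μ₀ + (n/σ²)x̄)/τ_n.
Here τ₀ = 1/91.8 = 0.010893 and τ_data = 5/52.3 = 0.095602, so τ_n = 0.106495.
Rearranging for μ₀: μ₀ = (μ_n·τ_n − τ_data·x̄)/τ₀ = (14.7793·0.106495 − 0.095602·16.6) / 0.010893 = -0.013072/0.010893 ≈ -1.2.

μ₀ = -1.2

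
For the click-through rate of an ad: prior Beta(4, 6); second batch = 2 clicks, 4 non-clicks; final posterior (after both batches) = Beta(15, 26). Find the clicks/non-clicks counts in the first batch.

9 clicks and 16 non-clicks

Sequential conjugate updates are equivalent to a single update on the pooled data, so total successes = posterior α − prior α and total failures = posterior β − prior β.
Total across both batches: 15−4=11 clicks, 26−6=20 non-clicks.
Subtract the second batch: 11−2=9 clicks and 20−4=16 non-clicks.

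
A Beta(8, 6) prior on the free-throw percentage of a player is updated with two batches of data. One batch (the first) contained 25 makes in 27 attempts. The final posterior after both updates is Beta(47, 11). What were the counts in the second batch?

14 makes and 3 misses

Because Beta–binomial updating is additive in the counts, the combined data contributed (α_post−α_prior, β_post−β_prior) successes and failures.
Total across both batches: 47−8=39 makes, 11−6=5 misses.
Subtract the first batch: 39−25=14 makes and 5−2=3 misses.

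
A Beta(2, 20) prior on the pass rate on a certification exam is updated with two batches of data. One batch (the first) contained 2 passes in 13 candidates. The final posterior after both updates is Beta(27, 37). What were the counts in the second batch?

Sequential conjugate updates are equivalent to a single update on the pooled data, so total successes = posterior α − prior α and total failures = posterior β − prior β.
Total across both batches: 27−2=25 passes, 37−20=17 failures.
Subtract the first batch: 25−2=23 passes and 17−11=6 failures.

23 passes and 6 failures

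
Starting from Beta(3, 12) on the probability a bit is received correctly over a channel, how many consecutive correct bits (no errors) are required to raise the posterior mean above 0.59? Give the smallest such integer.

k = 15

After k correct bits and 0 errors the posterior is Beta(3+k, 12), with mean (3+k)/(3+12+k).
Set (3+k)/(15+k) > 0.59 and solve: k > (0.59·15 − 3)/(1 − 0.59) = 14.268.
The smallest integer exceeding 14.268 is 15.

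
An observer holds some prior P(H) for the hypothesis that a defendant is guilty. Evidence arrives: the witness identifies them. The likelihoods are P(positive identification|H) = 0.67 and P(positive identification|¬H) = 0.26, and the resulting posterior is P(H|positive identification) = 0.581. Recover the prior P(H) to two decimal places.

P(H) = 0.35

In odds form, posterior odds = prior odds × likelihood ratio, so prior odds = posterior odds ÷ LR.
Posterior odds = 0.581/(1−0.581) = 1.3866. LR = 0.67/0.26 = 2.5769.
Prior odds = 1.3866/2.5769 = 0.5381, so P(H) = 0.5381/(1+0.5381) ≈ 0.35.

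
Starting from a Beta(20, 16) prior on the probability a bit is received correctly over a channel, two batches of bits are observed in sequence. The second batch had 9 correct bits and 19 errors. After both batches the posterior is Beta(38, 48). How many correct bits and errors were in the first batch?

Sequential conjugate updates are equivalent to a single update on the pooled data, so total successes = posterior α − prior α and total failures = posterior β − prior β.
Total across both batches: 38−20=18 correct bits, 48−16=32 errors.
Subtract the second batch: 18−9=9 correct bits and 32−19=13 errors.

9 correct bits and 13 errors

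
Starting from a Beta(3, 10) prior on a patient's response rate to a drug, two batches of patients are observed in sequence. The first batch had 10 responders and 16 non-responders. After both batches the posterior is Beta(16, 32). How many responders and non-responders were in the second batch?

Because Beta–binomial updating is additive in the counts, the combined data contributed (α_post−α_prior, β_post−β_prior) successes and failures.
Total across both batches: 16−3=13 responders, 32−10=22 non-responders.
Subtract the first batch: 13−10=3 responders and 22−16=6 non-responders.

3 responders and 6 non-responders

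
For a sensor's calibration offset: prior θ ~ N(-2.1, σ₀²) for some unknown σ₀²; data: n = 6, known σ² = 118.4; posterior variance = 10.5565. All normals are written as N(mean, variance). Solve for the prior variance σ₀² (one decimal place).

For the Normal–Normal model with known σ², precisions add: τ_n = τ₀ + n/σ².
So 1/σ₀² = 1/10.5565 − 6/118.4 = 0.094728 − 0.050676 = 0.044052.
Hence σ₀² = 1/0.044052 ≈ 22.7.

σ₀² = 22.7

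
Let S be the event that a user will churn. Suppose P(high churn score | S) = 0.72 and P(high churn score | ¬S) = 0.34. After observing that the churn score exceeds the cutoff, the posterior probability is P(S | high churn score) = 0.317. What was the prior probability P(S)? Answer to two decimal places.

P(S) = 0.18

Bayes' rule in odds form gives O(S|E) = O(S)·[P(E|S)/P(E|¬S)], hence O(S) = O(S|E)/LR.
Posterior odds = 0.317/(1−0.317) = 0.4641. LR = 0.72/0.34 = 2.1176.
Prior odds = 0.4641/2.1176 = 0.2192, so P(S) = 0.2192/(1+0.2192) ≈ 0.18.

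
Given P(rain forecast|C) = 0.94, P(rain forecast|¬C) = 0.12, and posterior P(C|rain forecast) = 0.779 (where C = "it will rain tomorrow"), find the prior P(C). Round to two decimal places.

Bayes' rule in odds form gives O(C|E) = O(C)·[P(E|C)/P(E|¬C)], hence O(C) = O(C|E)/LR.
Posterior odds = 0.779/(1−0.779) = 3.5249. LR = 0.94/0.12 = 7.8333.
Prior odds = 3.5249/7.8333 = 0.4500, so P(C) = 0.4500/(1+0.4500) ≈ 0.31.

P(C) = 0.31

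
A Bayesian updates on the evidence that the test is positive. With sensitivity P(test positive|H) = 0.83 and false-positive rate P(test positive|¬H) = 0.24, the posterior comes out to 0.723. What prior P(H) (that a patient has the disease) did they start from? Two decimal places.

In odds form, posterior odds = prior odds × likelihood ratio, so prior odds = posterior odds ÷ LR.
Posterior odds = 0.723/(1−0.723) = 2.6101. LR = 0.83/0.24 = 3.4583.
Prior odds = 2.6101/3.4583 = 0.7547, so P(H) = 0.7547/(1+0.7547) ≈ 0.43.

P(H) = 0.43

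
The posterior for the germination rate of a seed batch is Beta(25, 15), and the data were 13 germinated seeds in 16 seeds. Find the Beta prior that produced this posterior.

Beta(12, 12)

A Beta(α, β) prior with s successes and f failures in binomial data gives a Beta(α+s, β+f) posterior.
So α = 25 − 13 = 12 and β = 15 − 3 = 12.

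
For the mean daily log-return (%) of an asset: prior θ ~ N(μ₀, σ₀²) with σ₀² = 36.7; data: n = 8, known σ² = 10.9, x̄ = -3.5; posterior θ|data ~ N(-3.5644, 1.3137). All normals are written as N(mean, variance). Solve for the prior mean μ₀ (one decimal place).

μ₀ = -5.3

With known observation variance, the Normal–Normal posterior has precision τ_n = τ₀ + n/σ² and mean μ_n = (τ₀μ₀ + (n/σ²)x̄)/τ_n.
Here τ₀ = 1/36.7 = 0.027248 and τ_data = 8/10.9 = 0.733945, so τ_n = 0.761193.
Rearranging for μ₀: μ₀ = (μ_n·τ_n − τ_data·x̄)/τ₀ = (-3.5644·0.761193 − 0.733945·-3.5) / 0.027248 = -0.144389/0.027248 ≈ -5.3.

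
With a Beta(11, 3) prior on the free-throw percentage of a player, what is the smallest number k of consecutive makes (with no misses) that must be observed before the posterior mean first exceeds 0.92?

k = 24

After k makes and 0 misses the posterior is Beta(11+k, 3), with mean (11+k)/(11+3+k).
Set (11+k)/(14+k) > 0.92 and solve: k > (0.92·14 − 11)/(1 − 0.92) = 23.500.
The smallest integer exceeding 23.500 is 24, and checking k=24: (35)/(38) = 0.9211 > 0.92.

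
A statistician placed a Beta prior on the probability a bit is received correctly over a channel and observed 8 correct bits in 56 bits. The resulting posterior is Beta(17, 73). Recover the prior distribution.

A Beta(α, β) prior with s successes and f failures in binomial data gives a Beta(α+s, β+f) posterior.
Subtract the data counts: 17−8=9, 73−48=25.

Beta(9, 25)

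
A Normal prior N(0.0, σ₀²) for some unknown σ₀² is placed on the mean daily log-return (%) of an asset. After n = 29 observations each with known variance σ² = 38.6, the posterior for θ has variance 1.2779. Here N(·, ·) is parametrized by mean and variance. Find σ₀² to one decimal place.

σ₀² = 32.0

Posterior precision equals prior precision plus data precision: 1/σ_n² = 1/σ₀² + n/σ².
So 1/σ₀² = 1/1.2779 − 29/38.6 = 0.782534 − 0.751295 = 0.031239.
Hence σ₀² = 1/0.031239 ≈ 32.0.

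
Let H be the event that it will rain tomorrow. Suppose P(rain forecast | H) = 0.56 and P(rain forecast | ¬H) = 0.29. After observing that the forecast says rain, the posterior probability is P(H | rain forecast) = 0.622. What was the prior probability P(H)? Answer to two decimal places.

Bayes' rule in odds form gives O(H|E) = O(H)·[P(E|H)/P(E|¬H)], hence O(H) = O(H|E)/LR.
Posterior odds = 0.622/(1−0.622) = 1.6455. LR = 0.56/0.29 = 1.9310.
Prior odds = 1.6455/1.9310 = 0.8521, so P(H) = 0.8521/(1+0.8521) ≈ 0.46.

P(H) = 0.46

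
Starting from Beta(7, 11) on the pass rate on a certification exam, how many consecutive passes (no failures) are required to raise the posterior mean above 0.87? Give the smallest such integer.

k = 67

After k passes and 0 failures the posterior is Beta(7+k, 11), with mean (7+k)/(7+11+k).
Set (7+k)/(18+k) > 0.87 and solve: k > (0.87·18 − 7)/(1 − 0.87) = 66.615.
The smallest integer exceeding 66.615 is 67.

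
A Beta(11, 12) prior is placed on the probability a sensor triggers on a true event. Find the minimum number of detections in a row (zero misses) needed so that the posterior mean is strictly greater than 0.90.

k = 98

After k detections and 0 misses the posterior is Beta(11+k, 12), with mean (11+k)/(11+12+k).
Set (11+k)/(23+k) > 0.90 and solve: k > (0.90·23 − 11)/(1 − 0.90) = 97.000.
The smallest integer exceeding 97.000 is 98.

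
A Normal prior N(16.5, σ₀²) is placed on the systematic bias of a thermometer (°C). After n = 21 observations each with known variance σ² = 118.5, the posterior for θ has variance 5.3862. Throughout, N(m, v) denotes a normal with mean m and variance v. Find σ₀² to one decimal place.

σ₀² = 118.4

For the Normal–Normal model with known σ², precisions add: τ_n = τ₀ + n/σ².
So 1/σ₀² = 1/5.3862 − 21/118.5 = 0.185660 − 0.177215 = 0.008445.
Hence σ₀² = 1/0.008445 ≈ 118.4.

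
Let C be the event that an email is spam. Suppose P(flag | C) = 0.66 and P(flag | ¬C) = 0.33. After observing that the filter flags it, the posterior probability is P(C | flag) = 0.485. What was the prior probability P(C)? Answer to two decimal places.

P(C) = 0.32

In odds form, posterior odds = prior odds × likelihood ratio, so prior odds = posterior odds ÷ LR.
Posterior odds = 0.485/(1−0.485) = 0.9417. LR = 0.66/0.33 = 2.0000.
Prior odds = 0.9417/2.0000 = 0.4708, so P(C) = 0.4708/(1+0.4708) ≈ 0.32.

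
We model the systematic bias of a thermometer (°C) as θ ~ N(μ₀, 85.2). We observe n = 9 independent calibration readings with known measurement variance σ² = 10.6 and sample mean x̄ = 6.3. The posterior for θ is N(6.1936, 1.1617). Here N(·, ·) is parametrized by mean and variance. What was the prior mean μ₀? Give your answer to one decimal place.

μ₀ = -1.5

With known observation variance, the Normal–Normal posterior has precision τ_n = τ₀ + n/σ² and mean μ_n = (τ₀μ₀ + (n/σ²)x̄)/τ_n.
Here τ₀ = 1/85.2 = 0.011737 and τ_data = 9/10.6 = 0.849057, so τ_n = 0.860794.
Rearranging for μ₀: μ₀ = (μ_n·τ_n − τ_data·x̄)/τ₀ = (6.1936·0.860794 − 0.849057·6.3) / 0.011737 = -0.017645/0.011737 ≈ -1.5.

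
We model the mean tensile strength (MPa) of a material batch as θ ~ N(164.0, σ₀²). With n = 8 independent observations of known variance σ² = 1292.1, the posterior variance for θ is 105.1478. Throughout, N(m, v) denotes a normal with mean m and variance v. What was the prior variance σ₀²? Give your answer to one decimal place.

Posterior precision equals prior precision plus data precision: 1/σ_n² = 1/σ₀² + n/σ².
So 1/σ₀² = 1/105.1478 − 8/1292.1 = 0.009510 − 0.006191 = 0.003319.
Hence σ₀² = 1/0.003319 ≈ 301.3.

σ₀² = 301.3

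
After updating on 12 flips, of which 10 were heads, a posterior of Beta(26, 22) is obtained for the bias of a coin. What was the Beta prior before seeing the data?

Beta(16, 20)

A Beta(a, b) prior with s successes and f failures in binomial data gives a Beta(a+s, b+f) posterior.
So a = 26 − 10 = 16 and b = 22 − 2 = 20.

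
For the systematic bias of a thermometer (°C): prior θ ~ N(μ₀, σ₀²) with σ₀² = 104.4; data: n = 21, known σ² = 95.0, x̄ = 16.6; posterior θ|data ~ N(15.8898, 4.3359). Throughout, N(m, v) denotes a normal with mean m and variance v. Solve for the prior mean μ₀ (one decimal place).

μ₀ = -0.5

The posterior mean is a precision-weighted average: μ_n = (τ₀μ₀ + τ_data·x̄)/(τ₀+τ_data), with τ₀=1/σ₀² and τ_data=n/σ².
Here τ₀ = 1/104.4 = 0.009579 and τ_data = 21/95.0 = 0.221053, so τ_n = 0.230632.
Rearranging for μ₀: μ₀ = (μ_n·τ_n − τ_data·x̄)/τ₀ = (15.8898·0.230632 − 0.221053·16.6) / 0.009579 = -0.004783/0.009579 ≈ -0.5.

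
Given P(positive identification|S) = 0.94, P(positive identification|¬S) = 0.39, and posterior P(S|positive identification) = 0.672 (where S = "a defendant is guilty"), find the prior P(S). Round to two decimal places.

P(S) = 0.46

In odds form, posterior odds = prior odds × likelihood ratio, so prior odds = posterior odds ÷ LR.
Posterior odds = 0.672/(1−0.672) = 2.0488. LR = 0.94/0.39 = 2.4103.
Prior odds = 2.0488/2.4103 = 0.8500, so P(S) = 0.8500/(1+0.8500) ≈ 0.46.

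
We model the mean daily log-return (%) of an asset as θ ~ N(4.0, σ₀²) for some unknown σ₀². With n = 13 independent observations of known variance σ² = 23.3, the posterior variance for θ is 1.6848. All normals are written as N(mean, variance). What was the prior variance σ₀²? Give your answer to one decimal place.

σ₀² = 28.1

For the Normal–Normal model with known σ², precisions add: τ_n = τ₀ + n/σ².
So 1/σ₀² = 1/1.6848 − 13/23.3 = 0.593542 − 0.557940 = 0.035602.
Hence σ₀² = 1/0.035602 ≈ 28.1.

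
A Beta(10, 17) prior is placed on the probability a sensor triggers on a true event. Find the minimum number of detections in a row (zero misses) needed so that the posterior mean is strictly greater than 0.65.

k = 22

After k detections and 0 misses the posterior is Beta(10+k, 17), with mean (10+k)/(10+17+k).
Set (10+k)/(27+k) > 0.65 and solve: k > (0.65·27 − 10)/(1 − 0.65) = 21.571.
The smallest integer exceeding 21.571 is 22.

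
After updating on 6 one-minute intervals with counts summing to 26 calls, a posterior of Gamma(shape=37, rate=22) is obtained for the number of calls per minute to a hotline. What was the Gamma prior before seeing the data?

Gamma(shape=11, rate=16)

A Gamma(α, β) prior (rate parametrization) on a Poisson rate with n observations summing to S gives posterior Gamma(α+S, β+n).
So α = 37 − 26 = 11 and β = 22 − 6 = 16.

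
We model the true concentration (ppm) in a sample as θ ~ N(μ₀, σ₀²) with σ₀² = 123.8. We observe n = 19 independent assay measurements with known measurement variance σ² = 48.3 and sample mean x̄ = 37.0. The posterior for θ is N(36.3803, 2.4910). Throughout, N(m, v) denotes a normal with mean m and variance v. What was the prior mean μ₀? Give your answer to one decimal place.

μ₀ = 6.2

With known observation variance, the Normal–Normal posterior has precision τ_n = τ₀ + n/σ² and mean μ_n = (τ₀μ₀ + (n/σ²)x̄)/τ_n.
Here τ₀ = 1/123.8 = 0.008078 and τ_data = 19/48.3 = 0.393375, so τ_n = 0.401453.
Rearranging for μ₀: μ₀ = (μ_n·τ_n − τ_data·x̄)/τ₀ = (36.3803·0.401453 − 0.393375·37.0) / 0.008078 = 0.050106/0.008078 ≈ 6.2.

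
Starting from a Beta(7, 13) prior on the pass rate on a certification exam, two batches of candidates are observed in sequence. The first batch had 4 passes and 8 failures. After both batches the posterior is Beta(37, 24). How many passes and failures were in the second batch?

Sequential conjugate updates are equivalent to a single update on the pooled data, so total successes = posterior α − prior α and total failures = posterior β − prior β.
Total across both batches: 37−7=30 passes, 24−13=11 failures.
Subtract the first batch: 30−4=26 passes and 11−8=3 failures.

26 passes and 3 failures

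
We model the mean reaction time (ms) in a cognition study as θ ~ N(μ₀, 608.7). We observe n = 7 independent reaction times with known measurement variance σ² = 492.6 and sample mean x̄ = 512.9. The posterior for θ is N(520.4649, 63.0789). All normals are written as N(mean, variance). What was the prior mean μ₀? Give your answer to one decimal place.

μ₀ = 585.9

The posterior mean is a precision-weighted average: μ_n = (τ₀μ₀ + τ_data·x̄)/(τ₀+τ_data), with τ₀=1/σ₀² and τ_data=n/σ².
Here τ₀ = 1/608.7 = 0.001643 and τ_data = 7/492.6 = 0.014210, so τ_n = 0.015853.
Rearranging for μ₀: μ₀ = (μ_n·τ_n − τ_data·x̄)/τ₀ = (520.4649·0.015853 − 0.014210·512.9) / 0.001643 = 0.962621/0.001643 ≈ 585.9.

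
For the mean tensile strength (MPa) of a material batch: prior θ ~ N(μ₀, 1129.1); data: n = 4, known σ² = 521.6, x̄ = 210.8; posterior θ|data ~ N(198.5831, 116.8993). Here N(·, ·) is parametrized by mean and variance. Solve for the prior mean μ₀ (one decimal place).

μ₀ = 92.8

With known observation variance, the Normal–Normal posterior has precision τ_n = τ₀ + n/σ² and mean μ_n = (τ₀μ₀ + (n/σ²)x̄)/τ_n.
Here τ₀ = 1/1129.1 = 0.000886 and τ_data = 4/521.6 = 0.007669, so τ_n = 0.008555.
Rearranging for μ₀: μ₀ = (μ_n·τ_n − τ_data·x̄)/τ₀ = (198.5831·0.008555 − 0.007669·210.8) / 0.000886 = 0.082253/0.000886 ≈ 92.8.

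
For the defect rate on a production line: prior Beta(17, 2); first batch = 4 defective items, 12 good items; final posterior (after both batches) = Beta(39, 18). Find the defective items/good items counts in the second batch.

18 defective items and 4 good items

Sequential conjugate updates are equivalent to a single update on the pooled data, so total successes = posterior α − prior α and total failures = posterior β − prior β.
Total across both batches: 39−17=22 defective items, 18−2=16 good items.
Subtract the first batch: 22−4=18 defective items and 16−12=4 good items.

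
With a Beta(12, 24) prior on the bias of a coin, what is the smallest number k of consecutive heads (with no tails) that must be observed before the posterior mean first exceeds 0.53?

After k heads and 0 tails the posterior is Beta(12+k, 24), with mean (12+k)/(12+24+k).
Set (12+k)/(36+k) > 0.53 and solve: k > (0.53·36 − 12)/(1 − 0.53) = 15.064.
The smallest integer exceeding 15.064 is 16, and checking k=16: (28)/(52) = 0.5385 > 0.53.

k = 16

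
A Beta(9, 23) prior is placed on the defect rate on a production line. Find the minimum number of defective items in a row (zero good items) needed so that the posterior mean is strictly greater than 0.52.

After k defective items and 0 good items the posterior is Beta(9+k, 23), with mean (9+k)/(9+23+k).
Set (9+k)/(32+k) > 0.52 and solve: k > (0.52·32 − 9)/(1 − 0.52) = 15.917.
The smallest integer exceeding 15.917 is 16, and checking k=16: (25)/(48) = 0.5208 > 0.52.

k = 16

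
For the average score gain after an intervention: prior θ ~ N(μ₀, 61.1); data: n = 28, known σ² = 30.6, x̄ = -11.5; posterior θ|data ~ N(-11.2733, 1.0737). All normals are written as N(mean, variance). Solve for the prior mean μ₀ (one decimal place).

With known observation variance, the Normal–Normal posterior has precision τ_n = τ₀ + n/σ² and mean μ_n = (τ₀μ₀ + (n/σ²)x̄)/τ_n.
Here τ₀ = 1/61.1 = 0.016367 and τ_data = 28/30.6 = 0.915033, so τ_n = 0.931400.
Rearranging for μ₀: μ₀ = (μ_n·τ_n − τ_data·x̄)/τ₀ = (-11.2733·0.931400 − 0.915033·-11.5) / 0.016367 = 0.022928/0.016367 ≈ 1.4.

μ₀ = 1.4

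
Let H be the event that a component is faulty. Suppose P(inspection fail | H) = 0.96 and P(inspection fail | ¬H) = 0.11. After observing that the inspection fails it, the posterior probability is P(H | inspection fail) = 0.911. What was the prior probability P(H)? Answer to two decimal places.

P(H) = 0.54

Bayes' rule in odds form gives O(H|E) = O(H)·[P(E|H)/P(E|¬H)], hence O(H) = O(H|E)/LR.
Posterior odds = 0.911/(1−0.911) = 10.2360. LR = 0.96/0.11 = 8.7273.
Prior odds = 10.2360/8.7273 = 1.1729, so P(H) = 1.1729/(1+1.1729) ≈ 0.54.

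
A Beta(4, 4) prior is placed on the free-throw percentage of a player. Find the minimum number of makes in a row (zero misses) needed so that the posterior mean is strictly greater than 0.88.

After k makes and 0 misses the posterior is Beta(4+k, 4), with mean (4+k)/(4+4+k).
Set (4+k)/(8+k) > 0.88 and solve: k > (0.88·8 − 4)/(1 − 0.88) = 25.333.
The smallest integer exceeding 25.333 is 26.

k = 26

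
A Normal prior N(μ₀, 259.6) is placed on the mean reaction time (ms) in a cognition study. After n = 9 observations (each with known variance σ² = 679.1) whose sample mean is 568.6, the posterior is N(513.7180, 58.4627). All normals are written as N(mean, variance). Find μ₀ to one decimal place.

The posterior mean is a precision-weighted average: μ_n = (τ₀μ₀ + τ_data·x̄)/(τ₀+τ_data), with τ₀=1/σ₀² and τ_data=n/σ².
Here τ₀ = 1/259.6 = 0.003852 and τ_data = 9/679.1 = 0.013253, so τ_n = 0.017105.
Rearranging for μ₀: μ₀ = (μ_n·τ_n − τ_data·x̄)/τ₀ = (513.7180·0.017105 − 0.013253·568.6) / 0.003852 = 1.251491/0.003852 ≈ 324.9.

μ₀ = 324.9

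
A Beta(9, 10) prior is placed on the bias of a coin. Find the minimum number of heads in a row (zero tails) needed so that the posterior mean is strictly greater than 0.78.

After k heads and 0 tails the posterior is Beta(9+k, 10), with mean (9+k)/(9+10+k).
Set (9+k)/(19+k) > 0.78 and solve: k > (0.78·19 − 9)/(1 − 0.78) = 26.455.
The smallest integer exceeding 26.455 is 27.

k = 27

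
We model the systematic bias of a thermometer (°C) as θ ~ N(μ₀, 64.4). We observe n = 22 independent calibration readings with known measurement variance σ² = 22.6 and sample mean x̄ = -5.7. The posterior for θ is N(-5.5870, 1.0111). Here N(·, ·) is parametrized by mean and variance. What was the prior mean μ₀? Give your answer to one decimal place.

μ₀ = 1.5

With known observation variance, the Normal–Normal posterior has precision τ_n = τ₀ + n/σ² and mean μ_n = (τ₀μ₀ + (n/σ²)x̄)/τ_n.
Here τ₀ = 1/64.4 = 0.015528 and τ_data = 22/22.6 = 0.973451, so τ_n = 0.988979.
Rearranging for μ₀: μ₀ = (μ_n·τ_n − τ_data·x̄)/τ₀ = (-5.5870·0.988979 − 0.973451·-5.7) / 0.015528 = 0.023245/0.015528 ≈ 1.5.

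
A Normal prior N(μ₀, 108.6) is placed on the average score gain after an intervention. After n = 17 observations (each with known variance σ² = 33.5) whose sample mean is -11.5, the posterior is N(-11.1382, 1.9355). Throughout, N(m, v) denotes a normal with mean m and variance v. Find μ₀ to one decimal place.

The posterior mean is a precision-weighted average: μ_n = (τ₀μ₀ + τ_data·x̄)/(τ₀+τ_data), with τ₀=1/σ₀² and τ_data=n/σ².
Here τ₀ = 1/108.6 = 0.009208 and τ_data = 17/33.5 = 0.507463, so τ_n = 0.516671.
Rearranging for μ₀: μ₀ = (μ_n·τ_n − τ_data·x̄)/τ₀ = (-11.1382·0.516671 − 0.507463·-11.5) / 0.009208 = 0.081040/0.009208 ≈ 8.8.

μ₀ = 8.8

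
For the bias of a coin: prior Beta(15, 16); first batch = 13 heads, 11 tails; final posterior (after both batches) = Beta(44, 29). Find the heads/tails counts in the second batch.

Because Beta–binomial updating is additive in the counts, the combined data contributed (α_post−α_prior, β_post−β_prior) successes and failures.
Total across both batches: 44−15=29 heads, 29−16=13 tails.
Subtract the first batch: 29−13=16 heads and 13−11=2 tails.

16 heads and 2 tails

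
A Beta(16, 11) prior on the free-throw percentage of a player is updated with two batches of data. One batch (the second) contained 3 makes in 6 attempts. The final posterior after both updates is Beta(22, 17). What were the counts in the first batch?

3 makes and 3 misses

Because Beta–binomial updating is additive in the counts, the combined data contributed (α_post−α_prior, β_post−β_prior) successes and failures.
Total across both batches: 22−16=6 makes, 17−11=6 misses.
Subtract the second batch: 6−3=3 makes and 6−3=3 misses.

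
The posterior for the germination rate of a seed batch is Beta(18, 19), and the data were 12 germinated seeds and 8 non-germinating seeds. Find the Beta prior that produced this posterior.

A Beta(α, β) prior with s successes and f failures in binomial data gives a Beta(α+s, β+f) posterior.
Subtract the data counts: 18−12=6, 19−8=11.

Beta(6, 11)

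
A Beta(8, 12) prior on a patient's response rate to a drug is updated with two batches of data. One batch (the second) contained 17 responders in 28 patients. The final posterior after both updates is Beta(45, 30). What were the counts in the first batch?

Sequential conjugate updates are equivalent to a single update on the pooled data, so total successes = posterior α − prior α and total failures = posterior β − prior β.
Total across both batches: 45−8=37 responders, 30−12=18 non-responders.
Subtract the second batch: 37−17=20 responders and 18−11=7 non-responders.

20 responders and 7 non-responders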